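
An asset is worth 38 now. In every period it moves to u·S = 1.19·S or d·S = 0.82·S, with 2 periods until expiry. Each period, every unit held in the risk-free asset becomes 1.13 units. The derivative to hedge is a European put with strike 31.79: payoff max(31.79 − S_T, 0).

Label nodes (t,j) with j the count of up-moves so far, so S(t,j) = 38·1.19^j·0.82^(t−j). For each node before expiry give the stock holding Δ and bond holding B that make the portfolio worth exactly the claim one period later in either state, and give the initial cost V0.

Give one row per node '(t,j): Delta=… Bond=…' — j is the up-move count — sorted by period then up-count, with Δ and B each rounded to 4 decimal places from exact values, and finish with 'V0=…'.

Under the risk-neutral measure, an up-move has probability p* = (R−d)/(u−d) = 0.8378 and values discount at R = 1.13.
Payoff layer (t=2): V(2,0)=6.2388, V(2,1)=0.0000, V(2,2)=0.0000
(1,0): S=31.1600. Δ = (V_up−V_dn)/(S_up−S_dn) = (0.0000−6.2388)/(37.0804−25.5512) = -0.5411. V = [p*·0.0000 + (1−p*)·6.2388]/1.13 = 0.8953. B = V − Δ·S = 17.7569.
(1,1): S=45.2200. Δ = (V_up−V_dn)/(S_up−S_dn) = (0.0000−0.0000)/(53.8118−37.0804) = 0.0000. V = [p*·0.0000 + (1−p*)·0.0000]/1.13 = 0.0000. B = V − Δ·S = 0.0000.
(0,0): S=38.0000. Δ = (V_up−V_dn)/(S_up−S_dn) = (0.0000−0.8953)/(45.2200−31.1600) = -0.0637. V = [p*·0.0000 + (1−p*)·0.8953]/1.13 = 0.1285. B = V − Δ·S = 2.5482.
Each (Δ,B) replicates both successor values, so the strategy is self-financing and V0 is arbitrage-free.

(0,0): Delta=-0.0637 Bond=2.5482
(1,0): Delta=-0.5411 Bond=17.7569
(1,1): Delta=0.0000 Bond=0.0000
V0=0.1285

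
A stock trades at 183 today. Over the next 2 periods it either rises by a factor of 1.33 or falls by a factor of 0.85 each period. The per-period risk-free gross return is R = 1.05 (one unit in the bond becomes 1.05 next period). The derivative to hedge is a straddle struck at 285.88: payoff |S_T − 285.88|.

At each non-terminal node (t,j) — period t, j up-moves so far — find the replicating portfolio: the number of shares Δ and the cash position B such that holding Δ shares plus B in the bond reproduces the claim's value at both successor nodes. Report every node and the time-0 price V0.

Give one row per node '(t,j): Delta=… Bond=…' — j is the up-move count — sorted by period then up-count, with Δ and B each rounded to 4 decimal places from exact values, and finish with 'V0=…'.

The replicating-portfolio and risk-neutral prices coincide; use p* = (1.05−0.85)/(1.33−0.85) = 0.4167 for the latter.
Terminal payoffs: V(2,0)=153.6625, V(2,1)=78.9985, V(2,2)=37.8287
Node (1,0) S=155.5500: V=(p*·78.9985+(1−p*)·153.6625)/1.05=116.7167; Δ=(78.9985−153.6625)/(206.8815−132.2175)=-1.0000; B=V−Δ·S=272.2667
Node (1,1) S=243.3900: V=(p*·37.8287+(1−p*)·78.9985)/1.05=58.8994; Δ=(37.8287−78.9985)/(323.7087−206.8815)=-0.3524; B=V−Δ·S=144.6699
Node (0,0) S=183.0000: V=(p*·58.8994+(1−p*)·116.7167)/1.05=88.2154; Δ=(58.8994−116.7167)/(243.3900−155.5500)=-0.6582; B=V−Δ·S=208.6679
Each (Δ,B) replicates both successor values, so the strategy is self-financing and V0 is arbitrage-free.

(0,0): Delta=-0.6582 Bond=208.6679
(1,0): Delta=-1.0000 Bond=272.2667
(1,1): Delta=-0.3524 Bond=144.6699
V0=88.2154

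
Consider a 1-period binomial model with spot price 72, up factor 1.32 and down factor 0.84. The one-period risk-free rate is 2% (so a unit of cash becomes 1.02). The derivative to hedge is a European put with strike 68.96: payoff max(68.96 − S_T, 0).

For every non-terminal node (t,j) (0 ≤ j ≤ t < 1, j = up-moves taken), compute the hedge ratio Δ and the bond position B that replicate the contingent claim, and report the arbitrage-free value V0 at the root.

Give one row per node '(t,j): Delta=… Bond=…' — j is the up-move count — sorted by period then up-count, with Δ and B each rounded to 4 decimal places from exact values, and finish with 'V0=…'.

(0,0): Delta=-0.2454 Bond=22.8627
V0=5.1961

Since d<R<u, set p* = (R−d)/(u−d) = 0.3750; price each node as the discounted p*-expectation of its children.
Payoff layer (t=1): V(1,0)=8.4800, V(1,1)=0.0000
(0,0): S=72.0000. Δ = (V_up−V_dn)/(S_up−S_dn) = (0.0000−8.4800)/(95.0400−60.4800) = -0.2454. V = [p*·0.0000 + (1−p*)·8.4800]/1.02 = 5.1961. B = V − Δ·S = 22.8627.
The time-0 hedge costs 5.1961, which is the no-arbitrage price.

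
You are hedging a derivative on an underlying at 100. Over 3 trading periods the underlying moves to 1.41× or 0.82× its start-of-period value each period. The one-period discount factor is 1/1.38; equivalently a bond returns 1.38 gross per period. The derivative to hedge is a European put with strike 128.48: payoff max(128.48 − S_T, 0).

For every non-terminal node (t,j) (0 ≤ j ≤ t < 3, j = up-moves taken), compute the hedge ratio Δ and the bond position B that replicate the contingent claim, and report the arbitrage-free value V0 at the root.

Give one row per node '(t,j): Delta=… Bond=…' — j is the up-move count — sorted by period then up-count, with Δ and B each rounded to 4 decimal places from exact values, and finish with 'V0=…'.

(0,0): Delta=-0.0298 Bond=3.0819
(1,0): Delta=-0.5089 Bond=43.5364
(1,1): Delta=-0.0149 Bond=2.1485
(2,0): Delta=-1.0000 Bond=93.1014
(2,1): Delta=-0.4936 Bond=58.3112
(2,2): Delta=0.0000 Bond=0.0000
V0=0.0980

No-arbitrage ⇒ martingale measure with p* = (R−d)/(u−d) = 0.9492.
At expiry t=3: V(3,0)=73.3432, V(3,1)=33.6716, V(3,2)=0.0000, V(3,3)=0.0000
  t=2,j=0: stock 67.2400 → up 94.8084 (V=33.6716), down 55.1368 (V=73.3432). Price 25.8614; hedge Δ=-1.0000, bond B=93.1014.
  t=2,j=1: stock 115.6200 → up 163.0242 (V=0.0000), down 94.8084 (V=33.6716). Price 1.2407; hedge Δ=-0.4936, bond B=58.3112.
  t=2,j=2: stock 198.8100 → up 280.3221 (V=0.0000), down 163.0242 (V=0.0000). Price 0.0000; hedge Δ=0.0000, bond B=0.0000.
  t=1,j=0: stock 82.0000 → up 115.6200 (V=1.2407), down 67.2400 (V=25.8614). Price 1.8062; hedge Δ=-0.5089, bond B=43.5364.
  t=1,j=1: stock 141.0000 → up 198.8100 (V=0.0000), down 115.6200 (V=1.2407). Price 0.0457; hedge Δ=-0.0149, bond B=2.1485.
  t=0,j=0: stock 100.0000 → up 141.0000 (V=0.0457), down 82.0000 (V=1.8062). Price 0.0980; hedge Δ=-0.0298, bond B=3.0819.
Each (Δ,B) replicates both successor values, so the strategy is self-financing and V0 is arbitrage-free.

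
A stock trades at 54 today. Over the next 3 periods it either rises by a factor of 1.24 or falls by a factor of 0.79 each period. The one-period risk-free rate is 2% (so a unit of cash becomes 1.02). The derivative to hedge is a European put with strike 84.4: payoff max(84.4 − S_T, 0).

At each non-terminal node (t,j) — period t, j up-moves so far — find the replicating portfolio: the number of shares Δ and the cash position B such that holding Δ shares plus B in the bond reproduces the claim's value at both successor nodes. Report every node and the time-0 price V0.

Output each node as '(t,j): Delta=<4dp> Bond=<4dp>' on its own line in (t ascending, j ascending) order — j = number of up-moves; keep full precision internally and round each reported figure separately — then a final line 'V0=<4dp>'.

(0,0): Delta=-0.8082 Bond=71.5121
(1,0): Delta=-1.0000 Bond=81.1226
(1,1): Delta=-0.6914 Bond=65.1177
(2,0): Delta=-1.0000 Bond=82.7451
(2,1): Delta=-1.0000 Bond=82.7451
(2,2): Delta=-0.5033 Bond=50.8048
V0=27.8669

No-arbitrage ⇒ martingale measure with p* = (R−d)/(u−d) = 0.5111.
At expiry t=3: V(3,0)=57.7759, V(3,1)=42.6103, V(3,2)=18.8060, V(3,3)=0.0000
  t=2,j=0: stock 33.7014 → up 41.7897 (V=42.6103), down 26.6241 (V=57.7759). Price 49.0437; hedge Δ=-1.0000, bond B=82.7451.
  t=2,j=1: stock 52.8984 → up 65.5940 (V=18.8060), down 41.7897 (V=42.6103). Price 29.8467; hedge Δ=-1.0000, bond B=82.7451.
  t=2,j=2: stock 83.0304 → up 102.9577 (V=0.0000), down 65.5940 (V=18.8060). Price 9.0138; hedge Δ=-0.5033, bond B=50.8048.
  t=1,j=0: stock 42.6600 → up 52.8984 (V=29.8467), down 33.7014 (V=49.0437). Price 38.4626; hedge Δ=-1.0000, bond B=81.1226.
  t=1,j=1: stock 66.9600 → up 83.0304 (V=9.0138), down 52.8984 (V=29.8467). Price 18.8223; hedge Δ=-0.6914, bond B=65.1177.
  t=0,j=0: stock 54.0000 → up 66.9600 (V=18.8223), down 42.6600 (V=38.4626). Price 27.8669; hedge Δ=-0.8082, bond B=71.5121.
Each (Δ,B) replicates both successor values, so the strategy is self-financing and V0 is arbitrage-free.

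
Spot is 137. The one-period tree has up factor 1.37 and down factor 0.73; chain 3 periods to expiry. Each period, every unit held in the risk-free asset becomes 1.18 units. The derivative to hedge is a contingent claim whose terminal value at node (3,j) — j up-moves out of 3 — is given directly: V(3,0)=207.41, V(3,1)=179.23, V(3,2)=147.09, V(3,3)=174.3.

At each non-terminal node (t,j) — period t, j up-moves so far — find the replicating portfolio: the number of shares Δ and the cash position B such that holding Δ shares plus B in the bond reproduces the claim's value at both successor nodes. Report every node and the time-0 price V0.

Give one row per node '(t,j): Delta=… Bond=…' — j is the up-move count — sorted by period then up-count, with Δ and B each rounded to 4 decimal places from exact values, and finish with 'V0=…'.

Risk-neutral probability p* = (R−d)/(u−d) = (1.18−0.73)/(1.37−0.73) = 0.7031.
Payoff layer (t=3): V(3,0)=207.4100, V(3,1)=179.2300, V(3,2)=147.0900, V(3,3)=174.3000
Node (2,0) S=73.0073: V=(p*·179.2300+(1−p*)·207.4100)/1.18=158.9796; Δ=(179.2300−207.4100)/(100.0200−53.2953)=-0.6031; B=V−Δ·S=203.0109
Node (2,1) S=137.0137: V=(p*·147.0900+(1−p*)·179.2300)/1.18=132.7386; Δ=(147.0900−179.2300)/(187.7088−100.0200)=-0.3665; B=V−Δ·S=182.9574
Node (2,2) S=257.1353: V=(p*·174.3000+(1−p*)·147.0900)/1.18=140.8661; Δ=(174.3000−147.0900)/(352.2754−187.7088)=0.1653; B=V−Δ·S=98.3505
Node (1,0) S=100.0100: V=(p*·132.7386+(1−p*)·158.9796)/1.18=119.0923; Δ=(132.7386−158.9796)/(137.0137−73.0073)=-0.4100; B=V−Δ·S=160.0939
Node (1,1) S=187.6900: V=(p*·140.8661+(1−p*)·132.7386)/1.18=117.3333; Δ=(140.8661−132.7386)/(257.1353−137.0137)=0.0677; B=V−Δ·S=104.6340
Node (0,0) S=137.0000: V=(p*·117.3333+(1−p*)·119.0923)/1.18=99.8775; Δ=(117.3333−119.0923)/(187.6900−100.0100)=-0.0201; B=V−Δ·S=102.6260
Each (Δ,B) replicates both successor values, so the strategy is self-financing and V0 is arbitrage-free.

(0,0): Delta=-0.0201 Bond=102.6260
(1,0): Delta=-0.4100 Bond=160.0939
(1,1): Delta=0.0677 Bond=104.6340
(2,0): Delta=-0.6031 Bond=203.0109
(2,1): Delta=-0.3665 Bond=182.9574
(2,2): Delta=0.1653 Bond=98.3505
V0=99.8775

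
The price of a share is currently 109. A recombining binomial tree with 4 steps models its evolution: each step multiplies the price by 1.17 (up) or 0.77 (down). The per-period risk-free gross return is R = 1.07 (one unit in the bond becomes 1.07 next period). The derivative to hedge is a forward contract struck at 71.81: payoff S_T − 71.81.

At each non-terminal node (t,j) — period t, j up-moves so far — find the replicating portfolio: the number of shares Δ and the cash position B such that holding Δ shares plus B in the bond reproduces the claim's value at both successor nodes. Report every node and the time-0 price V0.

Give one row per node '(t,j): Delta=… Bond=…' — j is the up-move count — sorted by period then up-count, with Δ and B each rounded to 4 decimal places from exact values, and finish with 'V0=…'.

Under the risk-neutral measure, an up-move has probability p* = (R−d)/(u−d) = 0.7500 and values discount at R = 1.07.
Terminal values V(4,·): V(4,0)=-33.4932, V(4,1)=-13.5883, V(4,2)=16.6567, V(4,3)=62.6134, V(4,4)=132.4437
Node (3,0) S=49.7621: V=(p*·-13.5883+(1−p*)·-33.4932)/1.07=-17.3501; Δ=(-13.5883−-33.4932)/(58.2217−38.3168)=1.0000; B=V−Δ·S=-67.1121
Node (3,1) S=75.6125: V=(p*·16.6567+(1−p*)·-13.5883)/1.07=8.5004; Δ=(16.6567−-13.5883)/(88.4667−58.2217)=1.0000; B=V−Δ·S=-67.1121
Node (3,2) S=114.8918: V=(p*·62.6134+(1−p*)·16.6567)/1.07=47.7796; Δ=(62.6134−16.6567)/(134.4234−88.4667)=1.0000; B=V−Δ·S=-67.1121
Node (3,3) S=174.5758: V=(p*·132.4437+(1−p*)·62.6134)/1.07=107.4637; Δ=(132.4437−62.6134)/(204.2537−134.4234)=1.0000; B=V−Δ·S=-67.1121
Node (2,0) S=64.6261: V=(p*·8.5004+(1−p*)·-17.3501)/1.07=1.9045; Δ=(8.5004−-17.3501)/(75.6125−49.7621)=1.0000; B=V−Δ·S=-62.7216
Node (2,1) S=98.1981: V=(p*·47.7796+(1−p*)·8.5004)/1.07=35.4765; Δ=(47.7796−8.5004)/(114.8918−75.6125)=1.0000; B=V−Δ·S=-62.7216
Node (2,2) S=149.2101: V=(p*·107.4637+(1−p*)·47.7796)/1.07=86.4885; Δ=(107.4637−47.7796)/(174.5758−114.8918)=1.0000; B=V−Δ·S=-62.7216
Node (1,0) S=83.9300: V=(p*·35.4765+(1−p*)·1.9045)/1.07=25.3116; Δ=(35.4765−1.9045)/(98.1981−64.6261)=1.0000; B=V−Δ·S=-58.6184
Node (1,1) S=127.5300: V=(p*·86.4885+(1−p*)·35.4765)/1.07=68.9116; Δ=(86.4885−35.4765)/(149.2101−98.1981)=1.0000; B=V−Δ·S=-58.6184
Node (0,0) S=109.0000: V=(p*·68.9116+(1−p*)·25.3116)/1.07=54.2165; Δ=(68.9116−25.3116)/(127.5300−83.9300)=1.0000; B=V−Δ·S=-54.7835
Self-financing check: at every node Δ·S+B equals the discounted successor values.

(0,0): Delta=1.0000 Bond=-54.7835
(1,0): Delta=1.0000 Bond=-58.6184
(1,1): Delta=1.0000 Bond=-58.6184
(2,0): Delta=1.0000 Bond=-62.7216
(2,1): Delta=1.0000 Bond=-62.7216
(2,2): Delta=1.0000 Bond=-62.7216
(3,0): Delta=1.0000 Bond=-67.1121
(3,1): Delta=1.0000 Bond=-67.1121
(3,2): Delta=1.0000 Bond=-67.1121
(3,3): Delta=1.0000 Bond=-67.1121
V0=54.2165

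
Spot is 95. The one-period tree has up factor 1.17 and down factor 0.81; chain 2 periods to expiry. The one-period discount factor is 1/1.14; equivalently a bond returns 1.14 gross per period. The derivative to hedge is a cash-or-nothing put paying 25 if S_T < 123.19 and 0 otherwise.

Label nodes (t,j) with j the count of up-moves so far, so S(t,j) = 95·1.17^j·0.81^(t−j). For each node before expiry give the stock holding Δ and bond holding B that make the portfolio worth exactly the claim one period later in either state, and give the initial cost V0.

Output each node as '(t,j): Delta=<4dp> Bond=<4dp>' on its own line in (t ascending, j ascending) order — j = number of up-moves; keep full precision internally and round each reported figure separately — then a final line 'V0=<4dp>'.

(0,0): Delta=-0.5878 Bond=58.9124
(1,0): Delta=0.0000 Bond=21.9298
(1,1): Delta=-0.6248 Bond=71.2719
V0=3.0725

No-arbitrage ⇒ martingale measure with p* = (R−d)/(u−d) = 0.9167.
Terminal values V(2,·): V(2,0)=25.0000, V(2,1)=25.0000, V(2,2)=0.0000
(1,0): S=76.9500. Δ = (V_up−V_dn)/(S_up−S_dn) = (25.0000−25.0000)/(90.0315−62.3295) = 0.0000. V = [p*·25.0000 + (1−p*)·25.0000]/1.14 = 21.9298. B = V − Δ·S = 21.9298.
(1,1): S=111.1500. Δ = (V_up−V_dn)/(S_up−S_dn) = (0.0000−25.0000)/(130.0455−90.0315) = -0.6248. V = [p*·0.0000 + (1−p*)·25.0000]/1.14 = 1.8275. B = V − Δ·S = 71.2719.
(0,0): S=95.0000. Δ = (V_up−V_dn)/(S_up−S_dn) = (1.8275−21.9298)/(111.1500−76.9500) = -0.5878. V = [p*·1.8275 + (1−p*)·21.9298]/1.14 = 3.0725. B = V − Δ·S = 58.9124.
Each (Δ,B) replicates both successor values, so the strategy is self-financing and V0 is arbitrage-free.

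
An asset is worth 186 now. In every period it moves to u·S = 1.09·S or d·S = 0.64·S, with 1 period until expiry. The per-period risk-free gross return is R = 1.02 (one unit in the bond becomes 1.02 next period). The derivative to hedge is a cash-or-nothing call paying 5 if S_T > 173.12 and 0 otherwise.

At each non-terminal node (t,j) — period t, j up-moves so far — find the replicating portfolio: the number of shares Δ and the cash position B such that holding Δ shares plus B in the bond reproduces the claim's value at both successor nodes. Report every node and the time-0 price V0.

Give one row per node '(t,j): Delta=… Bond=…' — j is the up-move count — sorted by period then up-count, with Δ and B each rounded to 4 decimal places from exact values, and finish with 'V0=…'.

(0,0): Delta=0.0597 Bond=-6.9717
V0=4.1394

Risk-neutral probability p* = (R−d)/(u−d) = (1.02−0.64)/(1.09−0.64) = 0.8444.
Terminal payoffs: V(1,0)=0.0000, V(1,1)=5.0000
Node (0,0) S=186.0000: V=(p*·5.0000+(1−p*)·0.0000)/1.02=4.1394; Δ=(5.0000−0.0000)/(202.7400−119.0400)=0.0597; B=V−Δ·S=-6.9717
Each (Δ,B) replicates both successor values, so the strategy is self-financing and V0 is arbitrage-free.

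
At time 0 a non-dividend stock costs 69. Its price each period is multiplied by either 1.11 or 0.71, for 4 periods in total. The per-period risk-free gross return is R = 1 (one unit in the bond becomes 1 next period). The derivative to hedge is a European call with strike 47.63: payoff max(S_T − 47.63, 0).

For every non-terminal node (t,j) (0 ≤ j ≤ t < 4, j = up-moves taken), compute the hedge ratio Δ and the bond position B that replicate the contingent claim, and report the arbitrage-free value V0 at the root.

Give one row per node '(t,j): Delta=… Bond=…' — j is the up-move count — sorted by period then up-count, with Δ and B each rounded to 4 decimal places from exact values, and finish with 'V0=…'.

(0,0): Delta=0.8255 Bond=-33.0603
(1,0): Delta=0.5196 Bond=-18.0721
(1,1): Delta=0.8997 Bond=-38.7454
(2,0): Delta=0.0000 Bond=0.0000
(2,1): Delta=0.6456 Bond=-24.9271
(2,2): Delta=0.9614 Bond=-43.9868
(3,0): Delta=0.0000 Bond=0.0000
(3,1): Delta=0.0000 Bond=0.0000
(3,2): Delta=0.8023 Bond=-34.3822
(3,3): Delta=1.0000 Bond=-47.6300
V0=23.9001

No-arbitrage ⇒ martingale measure with p* = (R−d)/(u−d) = 0.7250.
Payoff layer (t=4): V(4,0)=0.0000, V(4,1)=0.0000, V(4,2)=0.0000, V(4,3)=19.3702, V(4,4)=57.1169
(3,0): S=24.6959. Δ = (V_up−V_dn)/(S_up−S_dn) = (0.0000−0.0000)/(27.4124−17.5341) = 0.0000. V = [p*·0.0000 + (1−p*)·0.0000]/1 = 0.0000. B = V − Δ·S = 0.0000.
(3,1): S=38.6090. Δ = (V_up−V_dn)/(S_up−S_dn) = (0.0000−0.0000)/(42.8560−27.4124) = 0.0000. V = [p*·0.0000 + (1−p*)·0.0000]/1 = 0.0000. B = V − Δ·S = 0.0000.
(3,2): S=60.3606. Δ = (V_up−V_dn)/(S_up−S_dn) = (19.3702−0.0000)/(67.0002−42.8560) = 0.8023. V = [p*·19.3702 + (1−p*)·0.0000]/1 = 14.0434. B = V − Δ·S = -34.3822.
(3,3): S=94.3665. Δ = (V_up−V_dn)/(S_up−S_dn) = (57.1169−19.3702)/(104.7469−67.0002) = 1.0000. V = [p*·57.1169 + (1−p*)·19.3702]/1 = 46.7365. B = V − Δ·S = -47.6300.
(2,0): S=34.7829. Δ = (V_up−V_dn)/(S_up−S_dn) = (0.0000−0.0000)/(38.6090−24.6959) = 0.0000. V = [p*·0.0000 + (1−p*)·0.0000]/1 = 0.0000. B = V − Δ·S = 0.0000.
(2,1): S=54.3789. Δ = (V_up−V_dn)/(S_up−S_dn) = (14.0434−0.0000)/(60.3606−38.6090) = 0.6456. V = [p*·14.0434 + (1−p*)·0.0000]/1 = 10.1815. B = V − Δ·S = -24.9271.
(2,2): S=85.0149. Δ = (V_up−V_dn)/(S_up−S_dn) = (46.7365−14.0434)/(94.3665−60.3606) = 0.9614. V = [p*·46.7365 + (1−p*)·14.0434]/1 = 37.7459. B = V − Δ·S = -43.9868.
(1,0): S=48.9900. Δ = (V_up−V_dn)/(S_up−S_dn) = (10.1815−0.0000)/(54.3789−34.7829) = 0.5196. V = [p*·10.1815 + (1−p*)·0.0000]/1 = 7.3816. B = V − Δ·S = -18.0721.
(1,1): S=76.5900. Δ = (V_up−V_dn)/(S_up−S_dn) = (37.7459−10.1815)/(85.0149−54.3789) = 0.8997. V = [p*·37.7459 + (1−p*)·10.1815]/1 = 30.1657. B = V − Δ·S = -38.7454.
(0,0): S=69.0000. Δ = (V_up−V_dn)/(S_up−S_dn) = (30.1657−7.3816)/(76.5900−48.9900) = 0.8255. V = [p*·30.1657 + (1−p*)·7.3816]/1 = 23.9001. B = V − Δ·S = -33.0603.
Each (Δ,B) replicates both successor values, so the strategy is self-financing and V0 is arbitrage-free.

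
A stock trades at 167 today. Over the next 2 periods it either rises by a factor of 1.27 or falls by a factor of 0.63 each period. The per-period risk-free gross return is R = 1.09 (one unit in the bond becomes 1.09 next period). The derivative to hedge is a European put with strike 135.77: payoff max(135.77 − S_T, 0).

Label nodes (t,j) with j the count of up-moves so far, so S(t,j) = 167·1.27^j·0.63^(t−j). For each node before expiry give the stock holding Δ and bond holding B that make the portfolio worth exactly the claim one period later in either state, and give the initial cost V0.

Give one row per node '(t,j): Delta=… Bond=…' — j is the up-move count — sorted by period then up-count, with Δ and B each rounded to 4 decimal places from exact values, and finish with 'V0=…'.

No-arbitrage ⇒ martingale measure with p* = (R−d)/(u−d) = 0.7188.
Payoff layer (t=2): V(2,0)=69.4877, V(2,1)=2.1533, V(2,2)=0.0000
Node (1,0) S=105.2100: V=(p*·2.1533+(1−p*)·69.4877)/1.09=19.3496; Δ=(2.1533−69.4877)/(133.6167−66.2823)=-1.0000; B=V−Δ·S=124.5596
Node (1,1) S=212.0900: V=(p*·0.0000+(1−p*)·2.1533)/1.09=0.5556; Δ=(0.0000−2.1533)/(269.3543−133.6167)=-0.0159; B=V−Δ·S=3.9201
Node (0,0) S=167.0000: V=(p*·0.5556+(1−p*)·19.3496)/1.09=5.3591; Δ=(0.5556−19.3496)/(212.0900−105.2100)=-0.1758; B=V−Δ·S=34.7248
Self-financing check: at every node Δ·S+B equals the discounted successor values.

(0,0): Delta=-0.1758 Bond=34.7248
(1,0): Delta=-1.0000 Bond=124.5596
(1,1): Delta=-0.0159 Bond=3.9201
V0=5.3591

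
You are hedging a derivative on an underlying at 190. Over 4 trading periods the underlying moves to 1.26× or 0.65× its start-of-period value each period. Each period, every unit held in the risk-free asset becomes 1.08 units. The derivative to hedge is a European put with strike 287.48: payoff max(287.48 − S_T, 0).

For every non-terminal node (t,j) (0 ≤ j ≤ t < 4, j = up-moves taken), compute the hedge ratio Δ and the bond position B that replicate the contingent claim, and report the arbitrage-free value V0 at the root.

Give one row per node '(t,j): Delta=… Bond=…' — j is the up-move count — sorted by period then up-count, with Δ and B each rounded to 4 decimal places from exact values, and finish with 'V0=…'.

The replicating-portfolio and risk-neutral prices coincide; use p* = (1.08−0.65)/(1.26−0.65) = 0.7049 for the latter.
Terminal values V(4,·): V(4,0)=253.5638, V(4,1)=221.7348, V(4,2)=160.0354, V(4,3)=40.4336, V(4,4)=0.0000
  t=3,j=0: stock 52.1788 → up 65.7452 (V=221.7348), down 33.9162 (V=253.5638). Price 214.0064; hedge Δ=-1.0000, bond B=266.1852.
  t=3,j=1: stock 101.1465 → up 127.4446 (V=160.0354), down 65.7452 (V=221.7348). Price 165.0387; hedge Δ=-1.0000, bond B=266.1852.
  t=3,j=2: stock 196.0686 → up 247.0464 (V=40.4336), down 127.4446 (V=160.0354). Price 70.1166; hedge Δ=-1.0000, bond B=266.1852.
  t=3,j=3: stock 380.0714 → up 478.8900 (V=0.0000), down 247.0464 (V=40.4336). Price 11.0474; hedge Δ=-0.1744, bond B=77.3320.
  t=2,j=0: stock 80.2750 → up 101.1465 (V=165.0387), down 52.1788 (V=214.0064). Price 166.1928; hedge Δ=-1.0000, bond B=246.4678.
  t=2,j=1: stock 155.6100 → up 196.0686 (V=70.1166), down 101.1465 (V=165.0387). Price 90.8578; hedge Δ=-1.0000, bond B=246.4678.
  t=2,j=2: stock 301.6440 → up 380.0714 (V=11.0474), down 196.0686 (V=70.1166). Price 26.3682; hedge Δ=-0.3210, bond B=123.2029.
  t=1,j=0: stock 123.5000 → up 155.6100 (V=90.8578), down 80.2750 (V=166.1928). Price 104.7109; hedge Δ=-1.0000, bond B=228.2109.
  t=1,j=1: stock 239.4000 → up 301.6440 (V=26.3682), down 155.6100 (V=90.8578). Price 42.0351; hedge Δ=-0.4416, bond B=147.7557.
  t=0,j=0: stock 190.0000 → up 239.4000 (V=42.0351), down 123.5000 (V=104.7109). Price 56.0459; hedge Δ=-0.5408, bond B=158.7931.
Each (Δ,B) replicates both successor values, so the strategy is self-financing and V0 is arbitrage-free.

(0,0): Delta=-0.5408 Bond=158.7931
(1,0): Delta=-1.0000 Bond=228.2109
(1,1): Delta=-0.4416 Bond=147.7557
(2,0): Delta=-1.0000 Bond=246.4678
(2,1): Delta=-1.0000 Bond=246.4678
(2,2): Delta=-0.3210 Bond=123.2029
(3,0): Delta=-1.0000 Bond=266.1852
(3,1): Delta=-1.0000 Bond=266.1852
(3,2): Delta=-1.0000 Bond=266.1852
(3,3): Delta=-0.1744 Bond=77.3320
V0=56.0459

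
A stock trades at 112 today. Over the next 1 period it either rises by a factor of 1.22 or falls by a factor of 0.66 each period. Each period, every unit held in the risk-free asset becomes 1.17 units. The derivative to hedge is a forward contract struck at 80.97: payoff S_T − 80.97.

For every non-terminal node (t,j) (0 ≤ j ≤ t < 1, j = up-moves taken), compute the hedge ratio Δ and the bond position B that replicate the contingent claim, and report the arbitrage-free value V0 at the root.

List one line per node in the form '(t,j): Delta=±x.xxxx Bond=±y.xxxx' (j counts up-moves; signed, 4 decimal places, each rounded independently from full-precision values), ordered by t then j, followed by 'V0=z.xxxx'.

(0,0): Delta=1.0000 Bond=-69.2051
V0=42.7949

Under the risk-neutral measure, an up-move has probability p* = (R−d)/(u−d) = 0.9107 and values discount at R = 1.17.
Terminal values V(1,·): V(1,0)=-7.0500, V(1,1)=55.6700
  t=0,j=0: stock 112.0000 → up 136.6400 (V=55.6700), down 73.9200 (V=-7.0500). Price 42.7949; hedge Δ=1.0000, bond B=-69.2051.
Check: Δ(0,0)·S0 + B(0,0) = 42.7949 = V0.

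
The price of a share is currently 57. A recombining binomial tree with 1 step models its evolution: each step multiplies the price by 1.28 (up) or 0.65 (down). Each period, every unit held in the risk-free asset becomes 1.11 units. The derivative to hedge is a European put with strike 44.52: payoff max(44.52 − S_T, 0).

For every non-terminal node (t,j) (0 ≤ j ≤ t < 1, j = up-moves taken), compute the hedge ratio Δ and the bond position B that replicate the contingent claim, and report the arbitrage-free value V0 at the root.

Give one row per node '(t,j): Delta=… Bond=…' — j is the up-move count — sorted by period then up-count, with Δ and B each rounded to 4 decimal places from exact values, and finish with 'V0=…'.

No-arbitrage ⇒ martingale measure with p* = (R−d)/(u−d) = 0.7302.
Payoff layer (t=1): V(1,0)=7.4700, V(1,1)=0.0000
  t=0,j=0: stock 57.0000 → up 72.9600 (V=0.0000), down 37.0500 (V=7.4700). Price 1.8160; hedge Δ=-0.2080, bond B=13.6731.
Check: Δ(0,0)·S0 + B(0,0) = 1.8160 = V0.

(0,0): Delta=-0.2080 Bond=13.6731
V0=1.8160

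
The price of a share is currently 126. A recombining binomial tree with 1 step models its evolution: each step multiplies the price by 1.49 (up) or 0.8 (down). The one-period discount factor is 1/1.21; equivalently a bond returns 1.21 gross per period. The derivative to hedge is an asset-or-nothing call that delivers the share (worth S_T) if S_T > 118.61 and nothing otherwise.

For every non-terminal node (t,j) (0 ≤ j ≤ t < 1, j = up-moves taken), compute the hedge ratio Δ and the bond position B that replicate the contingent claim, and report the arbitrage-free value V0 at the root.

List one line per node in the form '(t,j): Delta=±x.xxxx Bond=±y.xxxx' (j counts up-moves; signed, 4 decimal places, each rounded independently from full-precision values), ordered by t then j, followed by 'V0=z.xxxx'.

Under the risk-neutral measure, an up-move has probability p* = (R−d)/(u−d) = 0.5942 and values discount at R = 1.21.
Terminal payoffs: V(1,0)=0.0000, V(1,1)=187.7400
  t=0,j=0: stock 126.0000 → up 187.7400 (V=187.7400), down 100.8000 (V=0.0000). Price 92.1948; hedge Δ=2.1594, bond B=-179.8922.
Check: Δ(0,0)·S0 + B(0,0) = 92.1948 = V0.

(0,0): Delta=2.1594 Bond=-179.8922
V0=92.1948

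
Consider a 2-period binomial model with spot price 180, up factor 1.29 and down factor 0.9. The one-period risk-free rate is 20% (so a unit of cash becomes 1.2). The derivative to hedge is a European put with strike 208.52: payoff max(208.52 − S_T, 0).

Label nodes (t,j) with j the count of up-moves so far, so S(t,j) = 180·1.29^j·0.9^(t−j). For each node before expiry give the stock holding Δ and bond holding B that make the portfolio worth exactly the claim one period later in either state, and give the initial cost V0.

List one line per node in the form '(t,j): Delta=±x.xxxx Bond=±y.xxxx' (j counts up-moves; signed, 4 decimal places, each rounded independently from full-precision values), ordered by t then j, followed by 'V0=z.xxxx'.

Since d<R<u, set p* = (R−d)/(u−d) = 0.7692; price each node as the discounted p*-expectation of its children.
Payoff layer (t=2): V(2,0)=62.7200, V(2,1)=0.0000, V(2,2)=0.0000
(1,0): S=162.0000. Δ = (V_up−V_dn)/(S_up−S_dn) = (0.0000−62.7200)/(208.9800−145.8000) = -0.9927. V = [p*·0.0000 + (1−p*)·62.7200]/1.2 = 12.0615. B = V − Δ·S = 172.8821.
(1,1): S=232.2000. Δ = (V_up−V_dn)/(S_up−S_dn) = (0.0000−0.0000)/(299.5380−208.9800) = 0.0000. V = [p*·0.0000 + (1−p*)·0.0000]/1.2 = 0.0000. B = V − Δ·S = 0.0000.
(0,0): S=180.0000. Δ = (V_up−V_dn)/(S_up−S_dn) = (0.0000−12.0615)/(232.2000−162.0000) = -0.1718. V = [p*·0.0000 + (1−p*)·12.0615]/1.2 = 2.3195. B = V − Δ·S = 33.2465.
The time-0 hedge costs 2.3195, which is the no-arbitrage price.

(0,0): Delta=-0.1718 Bond=33.2465
(1,0): Delta=-0.9927 Bond=172.8821
(1,1): Delta=0.0000 Bond=0.0000
V0=2.3195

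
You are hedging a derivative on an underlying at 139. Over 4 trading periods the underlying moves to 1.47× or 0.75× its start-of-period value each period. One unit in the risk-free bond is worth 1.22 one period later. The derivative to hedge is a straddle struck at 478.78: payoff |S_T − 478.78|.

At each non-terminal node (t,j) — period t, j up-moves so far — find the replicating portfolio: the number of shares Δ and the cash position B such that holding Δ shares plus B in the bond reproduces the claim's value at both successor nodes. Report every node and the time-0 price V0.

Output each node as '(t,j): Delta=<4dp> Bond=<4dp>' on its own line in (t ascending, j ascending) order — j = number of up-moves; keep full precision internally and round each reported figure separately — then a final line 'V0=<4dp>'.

(0,0): Delta=-0.4787 Bond=171.5782
(1,0): Delta=-1.0000 Bond=263.6674
(1,1): Delta=-0.3373 Bond=180.4200
(2,0): Delta=-1.0000 Bond=321.6743
(2,1): Delta=-1.0000 Bond=321.6743
(2,2): Delta=-0.1574 Bond=166.0901
(3,0): Delta=-1.0000 Bond=392.4426
(3,1): Delta=-1.0000 Bond=392.4426
(3,2): Delta=-1.0000 Bond=392.4426
(3,3): Delta=0.0713 Bond=101.6657
V0=105.0343

No-arbitrage ⇒ martingale measure with p* = (R−d)/(u−d) = 0.6528.
At expiry t=4: V(4,0)=434.7995, V(4,1)=392.5783, V(4,2)=309.8246, V(4,3)=147.6275, V(4,4)=170.2789
  t=3,j=0: stock 58.6406 → up 86.2017 (V=392.5783), down 43.9805 (V=434.7995). Price 333.8020; hedge Δ=-1.0000, bond B=392.4426.
  t=3,j=1: stock 114.9356 → up 168.9554 (V=309.8246), down 86.2017 (V=392.5783). Price 277.5070; hedge Δ=-1.0000, bond B=392.4426.
  t=3,j=2: stock 225.2738 → up 331.1525 (V=147.6275), down 168.9554 (V=309.8246). Price 167.1688; hedge Δ=-1.0000, bond B=392.4426.
  t=3,j=3: stock 441.5367 → up 649.0589 (V=170.2789), down 331.1525 (V=147.6275). Price 133.1261; hedge Δ=0.0713, bond B=101.6657.
  t=2,j=0: stock 78.1875 → up 114.9356 (V=277.5070), down 58.6406 (V=333.8020). Price 243.4868; hedge Δ=-1.0000, bond B=321.6743.
  t=2,j=1: stock 153.2475 → up 225.2738 (V=167.1688), down 114.9356 (V=277.5070). Price 168.4268; hedge Δ=-1.0000, bond B=321.6743.
  t=2,j=2: stock 300.3651 → up 441.5367 (V=133.1261), down 225.2738 (V=167.1688). Price 118.8086; hedge Δ=-0.1574, bond B=166.0901.
  t=1,j=0: stock 104.2500 → up 153.2475 (V=168.4268), down 78.1875 (V=243.4868). Price 159.4174; hedge Δ=-1.0000, bond B=263.6674.
  t=1,j=1: stock 204.3300 → up 300.3651 (V=118.8086), down 153.2475 (V=168.4268). Price 111.5058; hedge Δ=-0.3373, bond B=180.4200.
  t=0,j=0: stock 139.0000 → up 204.3300 (V=111.5058), down 104.2500 (V=159.4174). Price 105.0343; hedge Δ=-0.4787, bond B=171.5782.
Check: Δ(0,0)·S0 + B(0,0) = 105.0343 = V0.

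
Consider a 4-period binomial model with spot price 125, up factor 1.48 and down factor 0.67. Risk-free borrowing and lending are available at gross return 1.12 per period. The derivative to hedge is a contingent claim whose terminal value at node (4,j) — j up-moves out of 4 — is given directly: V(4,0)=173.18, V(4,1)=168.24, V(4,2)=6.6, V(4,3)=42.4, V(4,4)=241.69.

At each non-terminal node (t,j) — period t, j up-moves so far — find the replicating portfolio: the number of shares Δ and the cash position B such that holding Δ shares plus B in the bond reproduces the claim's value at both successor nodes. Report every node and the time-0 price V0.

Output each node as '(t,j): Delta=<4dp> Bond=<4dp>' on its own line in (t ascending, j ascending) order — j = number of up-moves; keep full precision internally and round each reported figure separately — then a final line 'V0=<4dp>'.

(0,0): Delta=-0.0334 Bond=53.7025
(1,0): Delta=-0.8197 Bond=125.9995
(1,1): Delta=0.2514 Bond=7.4646
(2,0): Delta=-1.8072 Bond=196.5327
(2,1): Delta=-0.4620 Bond=96.7888
(2,2): Delta=0.5098 Bond=-62.3825
(3,0): Delta=-0.1622 Bond=158.2734
(3,1): Delta=-2.4029 Bond=269.5913
(3,2): Delta=0.2409 Bond=-20.5467
(3,3): Delta=0.6072 Bond=-109.3257
V0=49.5336

Risk-neutral probability p* = (R−d)/(u−d) = (1.12−0.67)/(1.48−0.67) = 0.5556.
Payoff layer (t=4): V(4,0)=173.1800, V(4,1)=168.2400, V(4,2)=6.6000, V(4,3)=42.4000, V(4,4)=241.6900
(3,0): S=37.5954. Δ = (V_up−V_dn)/(S_up−S_dn) = (168.2400−173.1800)/(55.6412−25.1889) = -0.1622. V = [p*·168.2400 + (1−p*)·173.1800]/1.12 = 152.1746. B = V − Δ·S = 158.2734.
(3,1): S=83.0465. Δ = (V_up−V_dn)/(S_up−S_dn) = (6.6000−168.2400)/(122.9088−55.6412) = -2.4029. V = [p*·6.6000 + (1−p*)·168.2400]/1.12 = 70.0357. B = V − Δ·S = 269.5913.
(3,2): S=183.4460. Δ = (V_up−V_dn)/(S_up−S_dn) = (42.4000−6.6000)/(271.5001−122.9088) = 0.2409. V = [p*·42.4000 + (1−p*)·6.6000]/1.12 = 23.6508. B = V − Δ·S = -20.5467.
(3,3): S=405.2240. Δ = (V_up−V_dn)/(S_up−S_dn) = (241.6900−42.4000)/(599.7315−271.5001) = 0.6072. V = [p*·241.6900 + (1−p*)·42.4000]/1.12 = 136.7113. B = V − Δ·S = -109.3257.
(2,0): S=56.1125. Δ = (V_up−V_dn)/(S_up−S_dn) = (70.0357−152.1746)/(83.0465−37.5954) = -1.8072. V = [p*·70.0357 + (1−p*)·152.1746]/1.12 = 95.1267. B = V − Δ·S = 196.5327.
(2,1): S=123.9500. Δ = (V_up−V_dn)/(S_up−S_dn) = (23.6508−70.0357)/(183.4460−83.0465) = -0.4620. V = [p*·23.6508 + (1−p*)·70.0357]/1.12 = 39.5235. B = V − Δ·S = 96.7888.
(2,2): S=273.8000. Δ = (V_up−V_dn)/(S_up−S_dn) = (136.7113−23.6508)/(405.2240−183.4460) = 0.5098. V = [p*·136.7113 + (1−p*)·23.6508]/1.12 = 77.1984. B = V − Δ·S = -62.3825.
(1,0): S=83.7500. Δ = (V_up−V_dn)/(S_up−S_dn) = (39.5235−95.1267)/(123.9500−56.1125) = -0.8197. V = [p*·39.5235 + (1−p*)·95.1267]/1.12 = 57.3536. B = V − Δ·S = 125.9995.
(1,1): S=185.0000. Δ = (V_up−V_dn)/(S_up−S_dn) = (77.1984−39.5235)/(273.8000−123.9500) = 0.2514. V = [p*·77.1984 + (1−p*)·39.5235]/1.12 = 53.9768. B = V − Δ·S = 7.4646.
(0,0): S=125.0000. Δ = (V_up−V_dn)/(S_up−S_dn) = (53.9768−57.3536)/(185.0000−83.7500) = -0.0334. V = [p*·53.9768 + (1−p*)·57.3536]/1.12 = 49.5336. B = V − Δ·S = 53.7025.
The time-0 hedge costs 49.5336, which is the no-arbitrage price.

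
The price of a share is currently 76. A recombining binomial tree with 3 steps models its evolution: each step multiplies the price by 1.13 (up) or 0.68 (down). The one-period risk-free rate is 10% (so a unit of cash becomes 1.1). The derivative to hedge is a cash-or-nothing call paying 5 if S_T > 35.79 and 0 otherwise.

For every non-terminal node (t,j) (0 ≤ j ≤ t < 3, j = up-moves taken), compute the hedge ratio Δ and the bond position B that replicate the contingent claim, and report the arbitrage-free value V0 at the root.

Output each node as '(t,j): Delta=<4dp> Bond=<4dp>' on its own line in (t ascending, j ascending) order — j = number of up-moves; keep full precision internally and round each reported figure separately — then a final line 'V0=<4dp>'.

Under the risk-neutral measure, an up-move has probability p* = (R−d)/(u−d) = 0.9333 and values discount at R = 1.1.
Payoff layer (t=3): V(3,0)=0.0000, V(3,1)=5.0000, V(3,2)=5.0000, V(3,3)=5.0000
Node (2,0) S=35.1424: V=(p*·5.0000+(1−p*)·0.0000)/1.1=4.2424; Δ=(5.0000−0.0000)/(39.7109−23.8968)=0.3162; B=V−Δ·S=-6.8687
Node (2,1) S=58.3984: V=(p*·5.0000+(1−p*)·5.0000)/1.1=4.5455; Δ=(5.0000−5.0000)/(65.9902−39.7109)=0.0000; B=V−Δ·S=4.5455
Node (2,2) S=97.0444: V=(p*·5.0000+(1−p*)·5.0000)/1.1=4.5455; Δ=(5.0000−5.0000)/(109.6602−65.9902)=0.0000; B=V−Δ·S=4.5455
Node (1,0) S=51.6800: V=(p*·4.5455+(1−p*)·4.2424)/1.1=4.1139; Δ=(4.5455−4.2424)/(58.3984−35.1424)=0.0130; B=V−Δ·S=3.4405
Node (1,1) S=85.8800: V=(p*·4.5455+(1−p*)·4.5455)/1.1=4.1322; Δ=(4.5455−4.5455)/(97.0444−58.3984)=0.0000; B=V−Δ·S=4.1322
Node (0,0) S=76.0000: V=(p*·4.1322+(1−p*)·4.1139)/1.1=3.7555; Δ=(4.1322−4.1139)/(85.8800−51.6800)=0.0005; B=V−Δ·S=3.7146
Self-financing check: at every node Δ·S+B equals the discounted successor values.

(0,0): Delta=0.0005 Bond=3.7146
(1,0): Delta=0.0130 Bond=3.4405
(1,1): Delta=0.0000 Bond=4.1322
(2,0): Delta=0.3162 Bond=-6.8687
(2,1): Delta=0.0000 Bond=4.5455
(2,2): Delta=0.0000 Bond=4.5455
V0=3.7555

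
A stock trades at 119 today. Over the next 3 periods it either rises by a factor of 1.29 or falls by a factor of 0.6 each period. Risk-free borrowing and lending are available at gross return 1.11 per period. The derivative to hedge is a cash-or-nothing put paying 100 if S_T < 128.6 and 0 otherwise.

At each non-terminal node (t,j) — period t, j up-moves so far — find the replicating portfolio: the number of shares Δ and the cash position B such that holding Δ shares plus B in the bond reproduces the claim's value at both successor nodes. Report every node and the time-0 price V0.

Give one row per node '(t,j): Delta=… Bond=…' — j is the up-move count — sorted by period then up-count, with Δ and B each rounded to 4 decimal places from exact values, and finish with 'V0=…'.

(0,0): Delta=-0.5400 Bond=107.8548
(1,0): Delta=0.0000 Bond=81.1622
(1,1): Delta=-0.6287 Bond=133.3270
(2,0): Delta=0.0000 Bond=90.0901
(2,1): Delta=0.0000 Bond=90.0901
(2,2): Delta=-0.7319 Bond=168.4293
V0=43.5938

Since d<R<u, set p* = (R−d)/(u−d) = 0.7391; price each node as the discounted p*-expectation of its children.
Terminal payoffs: V(3,0)=100.0000, V(3,1)=100.0000, V(3,2)=100.0000, V(3,3)=0.0000
(2,0): S=42.8400. Δ = (V_up−V_dn)/(S_up−S_dn) = (100.0000−100.0000)/(55.2636−25.7040) = 0.0000. V = [p*·100.0000 + (1−p*)·100.0000]/1.11 = 90.0901. B = V − Δ·S = 90.0901.
(2,1): S=92.1060. Δ = (V_up−V_dn)/(S_up−S_dn) = (100.0000−100.0000)/(118.8167−55.2636) = 0.0000. V = [p*·100.0000 + (1−p*)·100.0000]/1.11 = 90.0901. B = V − Δ·S = 90.0901.
(2,2): S=198.0279. Δ = (V_up−V_dn)/(S_up−S_dn) = (0.0000−100.0000)/(255.4560−118.8167) = -0.7319. V = [p*·0.0000 + (1−p*)·100.0000]/1.11 = 23.5018. B = V − Δ·S = 168.4293.
(1,0): S=71.4000. Δ = (V_up−V_dn)/(S_up−S_dn) = (90.0901−90.0901)/(92.1060−42.8400) = 0.0000. V = [p*·90.0901 + (1−p*)·90.0901]/1.11 = 81.1622. B = V − Δ·S = 81.1622.
(1,1): S=153.5100. Δ = (V_up−V_dn)/(S_up−S_dn) = (23.5018−90.0901)/(198.0279−92.1060) = -0.6287. V = [p*·23.5018 + (1−p*)·90.0901]/1.11 = 36.8222. B = V − Δ·S = 133.3270.
(0,0): S=119.0000. Δ = (V_up−V_dn)/(S_up−S_dn) = (36.8222−81.1622)/(153.5100−71.4000) = -0.5400. V = [p*·36.8222 + (1−p*)·81.1622]/1.11 = 43.5938. B = V − Δ·S = 107.8548.
Check: Δ(0,0)·S0 + B(0,0) = 43.5938 = V0.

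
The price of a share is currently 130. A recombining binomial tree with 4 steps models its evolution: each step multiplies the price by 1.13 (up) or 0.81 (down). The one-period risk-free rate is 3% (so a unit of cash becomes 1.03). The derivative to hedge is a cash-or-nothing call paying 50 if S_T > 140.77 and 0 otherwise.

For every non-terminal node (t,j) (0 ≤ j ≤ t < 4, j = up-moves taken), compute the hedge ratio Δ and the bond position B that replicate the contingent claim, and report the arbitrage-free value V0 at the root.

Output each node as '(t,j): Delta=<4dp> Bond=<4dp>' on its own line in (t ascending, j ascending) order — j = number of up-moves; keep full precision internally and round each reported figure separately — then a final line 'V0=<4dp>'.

Since d<R<u, set p* = (R−d)/(u−d) = 0.6875; price each node as the discounted p*-expectation of its children.
At expiry t=4: V(4,0)=0.0000, V(4,1)=0.0000, V(4,2)=0.0000, V(4,3)=50.0000, V(4,4)=50.0000
  t=3,j=0: stock 69.0873 → up 78.0687 (V=0.0000), down 55.9607 (V=0.0000). Price 0.0000; hedge Δ=0.0000, bond B=0.0000.
  t=3,j=1: stock 96.3811 → up 108.9106 (V=0.0000), down 78.0687 (V=0.0000). Price 0.0000; hedge Δ=0.0000, bond B=0.0000.
  t=3,j=2: stock 134.4576 → up 151.9371 (V=50.0000), down 108.9106 (V=0.0000). Price 33.3738; hedge Δ=1.1621, bond B=-122.8762.
  t=3,j=3: stock 187.5766 → up 211.9616 (V=50.0000), down 151.9371 (V=50.0000). Price 48.5437; hedge Δ=0.0000, bond B=48.5437.
  t=2,j=0: stock 85.2930 → up 96.3811 (V=0.0000), down 69.0873 (V=0.0000). Price 0.0000; hedge Δ=0.0000, bond B=0.0000.
  t=2,j=1: stock 118.9890 → up 134.4576 (V=33.3738), down 96.3811 (V=0.0000). Price 22.2762; hedge Δ=0.8765, bond B=-82.0169.
  t=2,j=2: stock 165.9970 → up 187.5766 (V=48.5437), down 134.4576 (V=33.3738). Price 42.5273; hedge Δ=0.2856, bond B=-4.8787.
  t=1,j=0: stock 105.3000 → up 118.9890 (V=22.2762), down 85.2930 (V=0.0000). Price 14.8688; hedge Δ=0.6611, bond B=-54.7443.
  t=1,j=1: stock 146.9000 → up 165.9970 (V=42.5273), down 118.9890 (V=22.2762). Price 35.1445; hedge Δ=0.4308, bond B=-28.1402.
  t=0,j=0: stock 130.0000 → up 146.9000 (V=35.1445), down 105.3000 (V=14.8688). Price 27.9693; hedge Δ=0.4874, bond B=-35.3922.
Root portfolio cost Δ·130+B reproduces V0=27.9693.

(0,0): Delta=0.4874 Bond=-35.3922
(1,0): Delta=0.6611 Bond=-54.7443
(1,1): Delta=0.4308 Bond=-28.1402
(2,0): Delta=0.0000 Bond=0.0000
(2,1): Delta=0.8765 Bond=-82.0169
(2,2): Delta=0.2856 Bond=-4.8787
(3,0): Delta=0.0000 Bond=0.0000
(3,1): Delta=0.0000 Bond=0.0000
(3,2): Delta=1.1621 Bond=-122.8762
(3,3): Delta=0.0000 Bond=48.5437
V0=27.9693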